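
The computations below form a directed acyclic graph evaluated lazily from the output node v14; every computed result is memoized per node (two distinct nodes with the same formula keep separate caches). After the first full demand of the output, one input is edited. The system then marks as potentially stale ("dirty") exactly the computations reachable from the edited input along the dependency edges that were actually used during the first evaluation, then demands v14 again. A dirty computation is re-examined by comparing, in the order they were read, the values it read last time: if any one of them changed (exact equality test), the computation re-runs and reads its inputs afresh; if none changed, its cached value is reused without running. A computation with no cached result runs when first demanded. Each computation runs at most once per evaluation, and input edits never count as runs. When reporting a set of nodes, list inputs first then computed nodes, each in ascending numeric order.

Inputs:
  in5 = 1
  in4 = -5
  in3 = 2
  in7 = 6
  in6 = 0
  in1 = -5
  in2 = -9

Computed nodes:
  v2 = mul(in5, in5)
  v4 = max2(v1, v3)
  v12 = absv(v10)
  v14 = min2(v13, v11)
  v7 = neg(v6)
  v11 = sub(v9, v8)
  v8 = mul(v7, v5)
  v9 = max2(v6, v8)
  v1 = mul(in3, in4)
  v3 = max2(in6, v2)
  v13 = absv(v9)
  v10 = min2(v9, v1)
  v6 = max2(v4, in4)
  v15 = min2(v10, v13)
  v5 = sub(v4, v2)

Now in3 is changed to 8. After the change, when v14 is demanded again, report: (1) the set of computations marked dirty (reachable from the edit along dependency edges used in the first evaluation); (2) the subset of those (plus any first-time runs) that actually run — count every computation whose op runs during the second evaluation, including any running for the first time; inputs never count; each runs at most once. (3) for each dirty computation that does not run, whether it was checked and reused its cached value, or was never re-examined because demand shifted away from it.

First demand of the output computes:
  v1 = mul(2, -5) = -10
  v2 = mul(1, 1) = 1
  v3 = max2(0, 1) = 1
  v4 = max2(-10, 1) = 1
  v5 = sub(1, 1) = 0
  v6 = max2(1, -5) = 1
  v7 = neg(1) = -1
  v8 = mul(-1, 0) = 0
  v9 = max2(1, 0) = 1
  v11 = sub(1, 0) = 1
  v13 = absv(1) = 1
  v14 = min2(1, 1) = 1

After the edit, cleaning proceeds:
  v1: a read changed (in3 2->8) — executes, giving -40.
  v4: a read changed (v1 -10->-40) — executes, giving 1 — identical to its old value.
  v5: dirty, but its reads are unchanged (v4 unchanged, v2 unchanged); cached 0 stands.
  v6: dirty, but its reads are unchanged (v4 unchanged, in4 unchanged); cached 1 stands.
  v7: dirty, but its reads are unchanged (v6 unchanged); cached -1 stands.
  v8: dirty, but its reads are unchanged (v7 unchanged, v5 unchanged); cached 0 stands.
  v9: dirty, but its reads are unchanged (v6 unchanged, v8 unchanged); cached 1 stands.
  v11: dirty, but its reads are unchanged (v9 unchanged, v8 unchanged); cached 1 stands.
  v13: dirty, but its reads are unchanged (v9 unchanged); cached 1 stands.
  v14: dirty, but its reads are unchanged (v13 unchanged, v11 unchanged); cached 1 stands.

Note the absorption at v4: it re-runs yet its value is the same, leaving the output's value untouched.

The edit dirties: v1, v4, v5, v6, v7, v8, v9, v11, v13, v14.
2 computations run: v1, v4.
Cache hits after checking: v5, v6, v7, v8, v9, v11, v13, v14.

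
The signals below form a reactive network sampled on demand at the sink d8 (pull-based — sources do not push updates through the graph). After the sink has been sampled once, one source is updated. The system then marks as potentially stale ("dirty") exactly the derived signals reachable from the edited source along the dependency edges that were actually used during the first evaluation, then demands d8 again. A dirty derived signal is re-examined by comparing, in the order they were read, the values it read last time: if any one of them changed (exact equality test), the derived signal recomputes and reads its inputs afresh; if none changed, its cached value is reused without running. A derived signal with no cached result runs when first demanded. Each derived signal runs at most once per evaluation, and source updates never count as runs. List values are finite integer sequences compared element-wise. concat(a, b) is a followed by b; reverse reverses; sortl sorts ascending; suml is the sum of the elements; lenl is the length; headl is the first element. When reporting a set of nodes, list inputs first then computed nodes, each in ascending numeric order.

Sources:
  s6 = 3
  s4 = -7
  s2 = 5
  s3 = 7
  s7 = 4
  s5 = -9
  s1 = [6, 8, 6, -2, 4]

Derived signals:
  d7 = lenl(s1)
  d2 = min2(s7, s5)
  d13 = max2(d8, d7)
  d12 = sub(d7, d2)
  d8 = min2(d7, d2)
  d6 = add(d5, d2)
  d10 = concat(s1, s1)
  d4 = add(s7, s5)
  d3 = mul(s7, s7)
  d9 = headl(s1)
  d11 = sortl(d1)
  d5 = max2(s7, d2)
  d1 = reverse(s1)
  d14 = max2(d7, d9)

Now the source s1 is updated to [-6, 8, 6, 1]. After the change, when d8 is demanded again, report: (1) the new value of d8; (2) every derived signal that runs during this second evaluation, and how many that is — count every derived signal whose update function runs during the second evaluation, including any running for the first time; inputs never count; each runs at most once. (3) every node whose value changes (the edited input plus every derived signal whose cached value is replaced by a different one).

Initial pass — values computed on the first demand:
  d2 = min2(4, -9) = -9
  d7 = lenl([6, 8, 6, -2, 4]) = 5
  d8 = min2(5, -9) = -9

Second demand — change propagation:
  d7: re-runs because s1 [6, 8, 6, -2, 4]->[-6, 8, 6, 1]; new result 4.
  d8: re-runs because d7 5->4; new result -9 (unchanged).

d8 now evaluates to -9.
Run set: d7, d8 (2 run).
Changed values: s1, d7.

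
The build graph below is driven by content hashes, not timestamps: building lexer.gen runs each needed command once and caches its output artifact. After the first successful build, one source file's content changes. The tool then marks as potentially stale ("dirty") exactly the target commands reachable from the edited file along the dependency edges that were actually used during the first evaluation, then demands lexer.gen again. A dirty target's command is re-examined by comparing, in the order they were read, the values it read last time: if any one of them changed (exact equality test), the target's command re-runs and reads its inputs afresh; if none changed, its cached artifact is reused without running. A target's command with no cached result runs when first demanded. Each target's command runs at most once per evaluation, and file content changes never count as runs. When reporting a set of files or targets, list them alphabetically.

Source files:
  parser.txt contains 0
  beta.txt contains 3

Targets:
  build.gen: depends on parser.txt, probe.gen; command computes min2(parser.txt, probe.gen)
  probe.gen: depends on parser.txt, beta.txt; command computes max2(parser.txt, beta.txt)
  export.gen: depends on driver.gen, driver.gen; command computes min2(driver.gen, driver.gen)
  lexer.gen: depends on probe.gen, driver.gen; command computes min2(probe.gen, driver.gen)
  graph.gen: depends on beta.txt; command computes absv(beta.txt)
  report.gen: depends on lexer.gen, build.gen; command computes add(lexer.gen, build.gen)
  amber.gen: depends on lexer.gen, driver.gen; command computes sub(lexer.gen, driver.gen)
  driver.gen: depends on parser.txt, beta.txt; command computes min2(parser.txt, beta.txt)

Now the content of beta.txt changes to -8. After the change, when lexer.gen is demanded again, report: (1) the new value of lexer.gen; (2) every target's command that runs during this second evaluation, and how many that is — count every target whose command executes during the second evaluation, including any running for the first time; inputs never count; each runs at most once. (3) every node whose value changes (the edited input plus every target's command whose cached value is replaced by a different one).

lexer.gen now evaluates to -8.
Run set: driver.gen, lexer.gen, probe.gen (3 run).
Changed values: beta.txt, driver.gen, lexer.gen, probe.gen.

Initial pass — values computed on the first demand:
  driver.gen = min2(0, 3) = 0
  probe.gen = max2(0, 3) = 3
  lexer.gen = min2(3, 0) = 0

Second demand — change propagation:
  driver.gen: re-runs because beta.txt 3->-8; new result -8.
  probe.gen: re-runs because beta.txt 3->-8; new result 0.
  lexer.gen: re-runs because probe.gen 3->0; driver.gen 0->-8; new result -8.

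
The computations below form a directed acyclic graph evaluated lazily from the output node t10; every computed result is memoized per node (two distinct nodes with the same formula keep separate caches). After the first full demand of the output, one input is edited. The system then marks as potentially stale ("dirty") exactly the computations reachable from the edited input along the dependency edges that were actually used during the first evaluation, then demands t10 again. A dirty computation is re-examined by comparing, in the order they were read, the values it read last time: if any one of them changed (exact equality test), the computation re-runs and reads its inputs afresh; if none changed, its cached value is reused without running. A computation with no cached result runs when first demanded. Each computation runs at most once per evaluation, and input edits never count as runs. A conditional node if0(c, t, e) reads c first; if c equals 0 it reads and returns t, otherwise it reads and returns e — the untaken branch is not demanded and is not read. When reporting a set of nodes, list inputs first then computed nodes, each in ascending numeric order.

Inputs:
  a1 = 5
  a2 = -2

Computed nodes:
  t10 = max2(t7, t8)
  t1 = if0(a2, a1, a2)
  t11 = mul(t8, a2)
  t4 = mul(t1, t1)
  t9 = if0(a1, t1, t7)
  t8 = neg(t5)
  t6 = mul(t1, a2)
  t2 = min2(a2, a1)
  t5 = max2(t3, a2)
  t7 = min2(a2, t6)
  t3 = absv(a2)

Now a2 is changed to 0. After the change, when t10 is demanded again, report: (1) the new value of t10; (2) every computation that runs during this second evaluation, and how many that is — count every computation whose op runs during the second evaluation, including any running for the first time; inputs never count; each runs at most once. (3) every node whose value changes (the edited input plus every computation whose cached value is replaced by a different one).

Demanding t10 again yields 0.
7 computations run: t1, t3, t5, t6, t7, t8, t10.
The nodes whose values change: a2, t1, t3, t5, t6, t7, t8, t10.

First demand of the output computes:
  t1 = if0(a2=-2 -> else branch a2) = -2
  t3 = absv(-2) = 2
  t5 = max2(2, -2) = 2
  t6 = mul(-2, -2) = 4
  t7 = min2(-2, 4) = -2
  t8 = neg(2) = -2
  t10 = max2(-2, -2) = -2

After the edit, cleaning proceeds:
  t1: a read changed (a2 -2->0; a2 -2->0) — executes, giving 5.
  t3: a read changed (a2 -2->0) — executes, giving 0.
  t5: a read changed (t3 2->0; a2 -2->0) — executes, giving 0.
  t6: a read changed (t1 -2->5; a2 -2->0) — executes, giving 0.
  t7: a read changed (a2 -2->0; t6 4->0) — executes, giving 0.
  t8: a read changed (t5 2->0) — executes, giving 0.
  t10: a read changed (t7 -2->0; t8 -2->0) — executes, giving 0.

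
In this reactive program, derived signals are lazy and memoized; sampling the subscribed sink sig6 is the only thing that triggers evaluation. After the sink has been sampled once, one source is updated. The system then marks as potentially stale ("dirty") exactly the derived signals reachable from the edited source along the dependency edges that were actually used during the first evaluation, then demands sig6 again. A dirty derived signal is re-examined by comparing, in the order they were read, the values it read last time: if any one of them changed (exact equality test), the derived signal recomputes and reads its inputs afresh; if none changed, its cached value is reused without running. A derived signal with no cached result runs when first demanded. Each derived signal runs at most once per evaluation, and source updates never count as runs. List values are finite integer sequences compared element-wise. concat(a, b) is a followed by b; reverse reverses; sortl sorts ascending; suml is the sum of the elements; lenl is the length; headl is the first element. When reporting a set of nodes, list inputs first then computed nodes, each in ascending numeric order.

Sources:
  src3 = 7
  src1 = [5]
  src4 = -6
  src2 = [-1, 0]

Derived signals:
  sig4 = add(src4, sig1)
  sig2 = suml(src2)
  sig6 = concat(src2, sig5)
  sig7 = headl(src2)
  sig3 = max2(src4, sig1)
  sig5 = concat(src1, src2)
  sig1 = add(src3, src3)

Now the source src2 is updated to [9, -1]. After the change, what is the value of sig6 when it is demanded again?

First demand of the output computes:
  sig5 = concat([5], [-1, 0]) = [5, -1, 0]
  sig6 = concat([-1, 0], [5, -1, 0]) = [-1, 0, 5, -1, 0]

After the edit, cleaning proceeds:
  sig5: a read changed (src2 [-1, 0]->[9, -1]) — executes, giving [5, 9, -1].
  sig6: a read changed (src2 [-1, 0]->[9, -1]; sig5 [5, -1, 0]->[5, 9, -1]) — executes, giving [9, -1, 5, 9, -1].

Demanding sig6 again yields [9, -1, 5, 9, -1].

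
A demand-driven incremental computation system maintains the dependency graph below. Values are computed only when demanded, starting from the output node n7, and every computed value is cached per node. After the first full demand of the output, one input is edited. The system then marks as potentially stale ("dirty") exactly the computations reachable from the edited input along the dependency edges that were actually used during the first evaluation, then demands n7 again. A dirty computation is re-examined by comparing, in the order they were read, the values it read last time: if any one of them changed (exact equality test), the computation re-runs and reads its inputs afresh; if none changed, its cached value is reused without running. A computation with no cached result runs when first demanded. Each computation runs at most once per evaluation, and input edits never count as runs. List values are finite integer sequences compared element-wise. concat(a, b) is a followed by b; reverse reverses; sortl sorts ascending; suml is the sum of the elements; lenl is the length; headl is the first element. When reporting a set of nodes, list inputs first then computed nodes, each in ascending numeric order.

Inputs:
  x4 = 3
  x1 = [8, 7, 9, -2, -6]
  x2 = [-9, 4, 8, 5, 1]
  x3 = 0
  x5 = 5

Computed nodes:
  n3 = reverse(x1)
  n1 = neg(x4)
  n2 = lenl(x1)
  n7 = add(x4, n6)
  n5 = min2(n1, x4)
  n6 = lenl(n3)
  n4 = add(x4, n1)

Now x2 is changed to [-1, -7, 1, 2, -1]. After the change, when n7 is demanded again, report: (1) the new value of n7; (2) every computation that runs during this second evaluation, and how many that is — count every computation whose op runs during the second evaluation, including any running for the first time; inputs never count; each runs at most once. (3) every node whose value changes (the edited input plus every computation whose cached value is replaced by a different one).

New value of n7: 8.
Computations that run: none — 0 in total.
Values that change: x2.
Key observation: x2 is never demanded by the output, so the edit triggers no recomputation at all.

First evaluation (everything demanded from the output):
  n3 = reverse([8, 7, 9, -2, -6]) = [-6, -2, 9, 7, 8]
  n6 = lenl([-6, -2, 9, 7, 8]) = 5
  n7 = add(3, 5) = 8

Propagation after the edit:
  x2 feeds no computation that the output demands — nothing is marked dirty and nothing runs.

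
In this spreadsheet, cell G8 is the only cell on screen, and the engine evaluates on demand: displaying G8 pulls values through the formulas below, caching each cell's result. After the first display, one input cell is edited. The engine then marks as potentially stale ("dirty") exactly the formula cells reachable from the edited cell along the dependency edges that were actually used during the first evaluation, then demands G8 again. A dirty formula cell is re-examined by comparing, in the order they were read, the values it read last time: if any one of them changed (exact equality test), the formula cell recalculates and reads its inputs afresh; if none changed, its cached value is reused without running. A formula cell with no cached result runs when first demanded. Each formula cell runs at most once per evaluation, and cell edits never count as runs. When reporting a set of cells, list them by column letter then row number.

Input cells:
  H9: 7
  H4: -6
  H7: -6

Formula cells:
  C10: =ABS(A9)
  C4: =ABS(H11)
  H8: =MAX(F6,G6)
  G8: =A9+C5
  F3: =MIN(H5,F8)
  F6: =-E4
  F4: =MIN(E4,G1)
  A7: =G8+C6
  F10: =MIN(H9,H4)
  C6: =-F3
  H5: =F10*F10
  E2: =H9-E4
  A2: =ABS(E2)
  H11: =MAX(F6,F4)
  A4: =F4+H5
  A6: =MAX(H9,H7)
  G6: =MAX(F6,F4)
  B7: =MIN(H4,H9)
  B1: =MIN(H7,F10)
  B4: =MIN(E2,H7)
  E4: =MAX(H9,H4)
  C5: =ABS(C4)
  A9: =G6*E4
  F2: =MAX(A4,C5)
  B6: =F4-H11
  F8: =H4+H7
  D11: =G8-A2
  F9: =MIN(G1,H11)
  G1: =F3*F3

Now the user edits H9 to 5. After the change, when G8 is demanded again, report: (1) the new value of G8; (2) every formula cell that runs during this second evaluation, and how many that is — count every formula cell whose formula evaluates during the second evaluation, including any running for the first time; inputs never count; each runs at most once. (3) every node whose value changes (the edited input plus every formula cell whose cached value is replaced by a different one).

G8 now evaluates to 30.
Run set: A9, C4, C5, E4, F4, F6, F10, G6, G8, H11 (10 run).
Changed values: A9, C4, C5, E4, F4, F6, G6, G8, H9, H11.
The important point: at H5 every value read last time is unchanged, so the dirty flag clears without a run.

Initial pass — values computed on the first demand:
  E4 = MAX(7, -6) = 7
  F6 = -(7) = -7
  F8 = -6 + -6 = -12
  F10 = MIN(7, -6) = -6
  H5 = -6 * -6 = 36
  F3 = MIN(36, -12) = -12
  G1 = -12 * -12 = 144
  F4 = MIN(7, 144) = 7
  G6 = MAX(-7, 7) = 7
  A9 = 7 * 7 = 49
  H11 = MAX(-7, 7) = 7
  C4 = ABS(7) = 7
  C5 = ABS(7) = 7
  G8 = 49 + 7 = 56

Second demand — change propagation:
  E4: re-runs because H9 7->5; new result 5.
  F6: re-runs because E4 7->5; new result -5.
  F10: re-runs because H9 7->5; new result -6 (unchanged).
  H5: re-examined; everything it read last time is the same (F10 unchanged, F10 unchanged) — cache 36 kept, no run.
  F3: re-examined; everything it read last time is the same (H5 unchanged, F8 unchanged) — cache -12 kept, no run.
  G1: re-examined; everything it read last time is the same (F3 unchanged, F3 unchanged) — cache 144 kept, no run.
  F4: re-runs because E4 7->5; new result 5.
  G6: re-runs because F6 -7->-5; F4 7->5; new result 5.
  A9: re-runs because G6 7->5; E4 7->5; new result 25.
  H11: re-runs because F6 -7->-5; F4 7->5; new result 5.
  C4: re-runs because H11 7->5; new result 5.
  C5: re-runs because C4 7->5; new result 5.
  G8: re-runs because A9 49->25; C5 7->5; new result 30.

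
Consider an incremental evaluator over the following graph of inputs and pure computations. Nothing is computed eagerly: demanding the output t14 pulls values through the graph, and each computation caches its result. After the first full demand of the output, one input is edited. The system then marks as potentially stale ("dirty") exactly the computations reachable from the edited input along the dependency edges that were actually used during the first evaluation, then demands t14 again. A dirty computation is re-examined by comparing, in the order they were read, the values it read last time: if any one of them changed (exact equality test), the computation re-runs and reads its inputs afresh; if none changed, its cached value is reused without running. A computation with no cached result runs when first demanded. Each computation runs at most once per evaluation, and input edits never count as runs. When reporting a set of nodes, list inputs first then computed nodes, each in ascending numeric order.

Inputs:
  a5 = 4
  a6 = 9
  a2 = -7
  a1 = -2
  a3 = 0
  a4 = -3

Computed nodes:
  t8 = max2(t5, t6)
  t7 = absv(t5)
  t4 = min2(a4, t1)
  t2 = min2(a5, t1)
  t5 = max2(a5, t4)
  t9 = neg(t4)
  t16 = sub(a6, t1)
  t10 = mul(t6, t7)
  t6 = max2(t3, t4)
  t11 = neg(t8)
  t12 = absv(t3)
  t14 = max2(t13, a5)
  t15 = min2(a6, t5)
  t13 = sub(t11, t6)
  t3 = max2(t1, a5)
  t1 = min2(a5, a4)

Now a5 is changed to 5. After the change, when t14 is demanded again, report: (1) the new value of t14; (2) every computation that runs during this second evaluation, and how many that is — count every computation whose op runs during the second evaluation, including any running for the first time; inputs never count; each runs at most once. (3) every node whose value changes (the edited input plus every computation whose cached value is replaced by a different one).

t14 now evaluates to 5.
Run set: t1, t3, t5, t6, t8, t11, t13, t14 (8 run).
Changed values: a5, t3, t5, t6, t8, t11, t13, t14.
The important point: at t4 every value read last time is unchanged, so the dirty flag clears without a run.

Initial pass — values computed on the first demand:
  t1 = min2(4, -3) = -3
  t3 = max2(-3, 4) = 4
  t4 = min2(-3, -3) = -3
  t5 = max2(4, -3) = 4
  t6 = max2(4, -3) = 4
  t8 = max2(4, 4) = 4
  t11 = neg(4) = -4
  t13 = sub(-4, 4) = -8
  t14 = max2(-8, 4) = 4

Second demand — change propagation:
  t1: re-runs because a5 4->5; new result -3 (unchanged).
  t3: re-runs because a5 4->5; new result 5.
  t4: re-examined; everything it read last time is the same (a4 unchanged, t1 unchanged) — cache -3 kept, no run.
  t5: re-runs because a5 4->5; new result 5.
  t6: re-runs because t3 4->5; new result 5.
  t8: re-runs because t5 4->5; t6 4->5; new result 5.
  t11: re-runs because t8 4->5; new result -5.
  t13: re-runs because t11 -4->-5; t6 4->5; new result -10.
  t14: re-runs because t13 -8->-10; a5 4->5; new result 5.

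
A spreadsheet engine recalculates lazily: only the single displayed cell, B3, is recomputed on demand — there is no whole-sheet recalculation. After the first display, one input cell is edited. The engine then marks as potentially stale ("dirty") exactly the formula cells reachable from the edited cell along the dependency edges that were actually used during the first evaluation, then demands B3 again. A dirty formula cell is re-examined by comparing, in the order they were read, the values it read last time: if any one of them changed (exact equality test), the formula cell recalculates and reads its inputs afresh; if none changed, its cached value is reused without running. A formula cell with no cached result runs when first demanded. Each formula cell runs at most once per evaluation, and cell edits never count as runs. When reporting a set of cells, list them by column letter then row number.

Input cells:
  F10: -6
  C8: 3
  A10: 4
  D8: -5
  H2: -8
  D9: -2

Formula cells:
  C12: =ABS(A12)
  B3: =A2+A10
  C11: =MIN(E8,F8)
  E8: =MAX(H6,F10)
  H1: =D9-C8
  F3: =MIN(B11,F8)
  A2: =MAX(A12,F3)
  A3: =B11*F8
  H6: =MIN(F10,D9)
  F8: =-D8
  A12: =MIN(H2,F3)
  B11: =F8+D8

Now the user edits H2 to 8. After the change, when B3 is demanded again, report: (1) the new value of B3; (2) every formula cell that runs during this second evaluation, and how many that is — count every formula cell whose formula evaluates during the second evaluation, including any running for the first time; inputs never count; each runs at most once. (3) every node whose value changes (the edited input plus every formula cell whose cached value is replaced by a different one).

New value of B3: 4.
Formula cells that run: A2, A12 — 2 in total.
Values that change: A12, H2.
Key observation: the change is absorbed at A2 — it re-runs but produces the same value, and the output's value is unchanged.

First evaluation (everything demanded from the output):
  F8 = -(-5) = 5
  B11 = 5 + -5 = 0
  F3 = MIN(0, 5) = 0
  A12 = MIN(-8, 0) = -8
  A2 = MAX(-8, 0) = 0
  B3 = 0 + 4 = 4

Propagation after the edit:
  A12: runs — H2 -8->8; result 0.
  A2: runs — A12 -8->0; result 0 (same value as before).
  B3: checked — values it read are unchanged (A2 unchanged, A10 unchanged); reused cached 4 without running.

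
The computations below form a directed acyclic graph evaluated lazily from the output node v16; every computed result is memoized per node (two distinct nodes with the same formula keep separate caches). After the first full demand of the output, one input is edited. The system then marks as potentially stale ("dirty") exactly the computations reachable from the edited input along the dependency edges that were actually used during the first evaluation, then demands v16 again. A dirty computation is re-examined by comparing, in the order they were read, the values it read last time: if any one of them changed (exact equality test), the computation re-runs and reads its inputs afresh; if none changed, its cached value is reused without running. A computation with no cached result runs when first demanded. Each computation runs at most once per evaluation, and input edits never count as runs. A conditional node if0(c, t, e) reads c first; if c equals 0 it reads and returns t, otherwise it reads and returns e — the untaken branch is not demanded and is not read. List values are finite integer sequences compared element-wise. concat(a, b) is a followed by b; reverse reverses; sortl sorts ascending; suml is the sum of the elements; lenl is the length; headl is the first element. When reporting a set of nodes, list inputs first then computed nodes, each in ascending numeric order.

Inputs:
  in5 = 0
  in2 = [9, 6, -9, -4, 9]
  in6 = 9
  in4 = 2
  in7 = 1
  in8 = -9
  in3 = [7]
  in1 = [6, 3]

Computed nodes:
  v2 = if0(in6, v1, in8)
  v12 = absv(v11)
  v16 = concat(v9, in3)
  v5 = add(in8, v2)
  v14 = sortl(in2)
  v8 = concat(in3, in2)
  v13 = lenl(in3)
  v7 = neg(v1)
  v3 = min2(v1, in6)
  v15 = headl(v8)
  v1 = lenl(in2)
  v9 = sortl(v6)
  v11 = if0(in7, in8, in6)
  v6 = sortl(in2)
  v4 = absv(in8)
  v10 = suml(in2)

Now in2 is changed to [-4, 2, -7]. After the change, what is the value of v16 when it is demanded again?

Demanding v16 again yields [-7, -4, 2, 7].

First demand of the output computes:
  v6 = sortl([9, 6, -9, -4, 9]) = [-9, -4, 6, 9, 9]
  v9 = sortl([-9, -4, 6, 9, 9]) = [-9, -4, 6, 9, 9]
  v16 = concat([-9, -4, 6, 9, 9], [7]) = [-9, -4, 6, 9, 9, 7]

After the edit, cleaning proceeds:
  v6: a read changed (in2 [9, 6, -9, -4, 9]->[-4, 2, -7]) — executes, giving [-7, -4, 2].
  v9: a read changed (v6 [-9, -4, 6, 9, 9]->[-7, -4, 2]) — executes, giving [-7, -4, 2].
  v16: a read changed (v9 [-9, -4, 6, 9, 9]->[-7, -4, 2]) — executes, giving [-7, -4, 2, 7].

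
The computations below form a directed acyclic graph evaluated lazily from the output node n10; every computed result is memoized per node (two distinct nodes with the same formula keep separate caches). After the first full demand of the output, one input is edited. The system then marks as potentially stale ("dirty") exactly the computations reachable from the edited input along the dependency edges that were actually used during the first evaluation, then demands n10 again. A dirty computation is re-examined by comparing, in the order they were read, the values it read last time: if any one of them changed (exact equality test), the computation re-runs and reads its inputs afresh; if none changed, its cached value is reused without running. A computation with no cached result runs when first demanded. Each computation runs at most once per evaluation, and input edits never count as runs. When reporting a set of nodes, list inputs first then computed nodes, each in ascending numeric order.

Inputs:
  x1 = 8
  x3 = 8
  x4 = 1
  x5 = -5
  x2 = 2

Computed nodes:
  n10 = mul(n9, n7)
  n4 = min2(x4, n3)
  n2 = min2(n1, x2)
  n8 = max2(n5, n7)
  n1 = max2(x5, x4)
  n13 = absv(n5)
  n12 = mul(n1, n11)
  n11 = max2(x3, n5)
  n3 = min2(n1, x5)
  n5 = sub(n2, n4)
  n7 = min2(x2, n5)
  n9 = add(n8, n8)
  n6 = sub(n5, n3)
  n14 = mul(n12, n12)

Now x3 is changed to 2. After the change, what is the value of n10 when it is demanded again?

Demanding n10 again yields 24.
Note the shortcut — x3 feeds only undemanded nodes, so no recomputation happens.

First demand of the output computes:
  n1 = max2(-5, 1) = 1
  n2 = min2(1, 2) = 1
  n3 = min2(1, -5) = -5
  n4 = min2(1, -5) = -5
  n5 = sub(1, -5) = 6
  n7 = min2(2, 6) = 2
  n8 = max2(6, 2) = 6
  n9 = add(6, 6) = 12
  n10 = mul(12, 2) = 24

After the edit, cleaning proceeds:
  x3 only reaches undemanded nodes; the second demand re-runs nothing.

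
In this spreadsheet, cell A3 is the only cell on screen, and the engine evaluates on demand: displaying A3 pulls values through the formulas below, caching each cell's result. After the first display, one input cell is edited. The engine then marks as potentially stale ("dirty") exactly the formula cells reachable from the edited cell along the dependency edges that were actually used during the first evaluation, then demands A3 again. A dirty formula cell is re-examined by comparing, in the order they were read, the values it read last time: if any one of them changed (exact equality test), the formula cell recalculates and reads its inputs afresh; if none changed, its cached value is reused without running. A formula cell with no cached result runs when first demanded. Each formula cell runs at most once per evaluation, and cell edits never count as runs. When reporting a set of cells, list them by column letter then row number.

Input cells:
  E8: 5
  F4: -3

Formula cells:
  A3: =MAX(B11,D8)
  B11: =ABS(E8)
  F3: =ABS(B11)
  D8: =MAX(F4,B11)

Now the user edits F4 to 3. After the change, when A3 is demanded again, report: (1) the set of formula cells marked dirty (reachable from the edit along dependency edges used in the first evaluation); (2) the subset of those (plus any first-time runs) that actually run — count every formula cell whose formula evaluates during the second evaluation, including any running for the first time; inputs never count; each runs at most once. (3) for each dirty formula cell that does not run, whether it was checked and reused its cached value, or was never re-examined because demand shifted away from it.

Initial pass — values computed on the first demand:
  B11 = ABS(5) = 5
  D8 = MAX(-3, 5) = 5
  A3 = MAX(5, 5) = 5

Second demand — change propagation:
  D8: re-runs because F4 -3->3; new result 5 (unchanged).
  A3: re-examined; everything it read last time is the same (B11 unchanged, D8 unchanged) — cache 5 kept, no run.

The important point: D8 recomputes to an identical value, and the output ends up unchanged.

Dirty set: A3, D8.
Run set: D8 (1 run).
Re-examined without running (cache reused): A3.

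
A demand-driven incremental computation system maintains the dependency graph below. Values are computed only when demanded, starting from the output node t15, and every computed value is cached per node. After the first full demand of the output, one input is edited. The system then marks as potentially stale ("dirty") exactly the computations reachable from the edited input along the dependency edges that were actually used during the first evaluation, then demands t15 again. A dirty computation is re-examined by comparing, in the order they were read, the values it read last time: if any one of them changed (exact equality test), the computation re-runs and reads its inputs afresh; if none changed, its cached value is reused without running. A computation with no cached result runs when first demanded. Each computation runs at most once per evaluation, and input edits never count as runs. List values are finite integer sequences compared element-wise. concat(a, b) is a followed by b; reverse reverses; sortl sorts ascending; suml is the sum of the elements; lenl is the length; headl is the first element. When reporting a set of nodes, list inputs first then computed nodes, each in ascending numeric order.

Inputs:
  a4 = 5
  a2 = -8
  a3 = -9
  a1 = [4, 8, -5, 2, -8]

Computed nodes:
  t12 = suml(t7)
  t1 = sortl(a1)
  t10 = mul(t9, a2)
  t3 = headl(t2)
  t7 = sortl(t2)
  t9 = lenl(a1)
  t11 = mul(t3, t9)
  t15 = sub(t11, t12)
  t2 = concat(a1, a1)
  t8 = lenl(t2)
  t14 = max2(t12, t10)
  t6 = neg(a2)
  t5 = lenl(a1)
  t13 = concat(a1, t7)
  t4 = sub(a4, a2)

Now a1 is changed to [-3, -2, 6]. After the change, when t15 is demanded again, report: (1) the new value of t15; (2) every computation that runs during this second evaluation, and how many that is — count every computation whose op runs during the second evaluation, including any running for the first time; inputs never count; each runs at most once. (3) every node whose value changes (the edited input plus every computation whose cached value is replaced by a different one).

New value of t15: -11.
Computations that run: t2, t3, t7, t9, t11, t12, t15 — 7 in total.
Values that change: a1, t2, t3, t7, t9, t11, t15.

First evaluation (everything demanded from the output):
  t2 = concat([4, 8, -5, 2, -8], [4, 8, -5, 2, -8]) = [4, 8, -5, 2, -8, 4, 8, -5, 2, -8]
  t3 = headl([4, 8, -5, 2, -8, 4, 8, -5, 2, -8]) = 4
  t7 = sortl([4, 8, -5, 2, -8, 4, 8, -5, 2, -8]) = [-8, -8, -5, -5, 2, 2, 4, 4, 8, 8]
  t9 = lenl([4, 8, -5, 2, -8]) = 5
  t11 = mul(4, 5) = 20
  t12 = suml([-8, -8, -5, -5, 2, 2, 4, 4, 8, 8]) = 2
  t15 = sub(20, 2) = 18

Propagation after the edit:
  t2: runs — a1 [4, 8, -5, 2, -8]->[-3, -2, 6]; a1 [4, 8, -5, 2, -8]->[-3, -2, 6]; result [-3, -2, 6, -3, -2, 6].
  t3: runs — t2 [4, 8, -5, 2, -8, 4, 8, -5, 2, -8]->[-3, -2, 6, -3, -2, 6]; result -3.
  t7: runs — t2 [4, 8, -5, 2, -8, 4, 8, -5, 2, -8]->[-3, -2, 6, -3, -2, 6]; result [-3, -3, -2, -2, 6, 6].
  t9: runs — a1 [4, 8, -5, 2, -8]->[-3, -2, 6]; result 3.
  t11: runs — t3 4->-3; t9 5->3; result -9.
  t12: runs — t7 [-8, -8, -5, -5, 2, 2, 4, 4, 8, 8]->[-3, -3, -2, -2, 6, 6]; result 2 (same value as before).
  t15: runs — t11 20->-9; result -11.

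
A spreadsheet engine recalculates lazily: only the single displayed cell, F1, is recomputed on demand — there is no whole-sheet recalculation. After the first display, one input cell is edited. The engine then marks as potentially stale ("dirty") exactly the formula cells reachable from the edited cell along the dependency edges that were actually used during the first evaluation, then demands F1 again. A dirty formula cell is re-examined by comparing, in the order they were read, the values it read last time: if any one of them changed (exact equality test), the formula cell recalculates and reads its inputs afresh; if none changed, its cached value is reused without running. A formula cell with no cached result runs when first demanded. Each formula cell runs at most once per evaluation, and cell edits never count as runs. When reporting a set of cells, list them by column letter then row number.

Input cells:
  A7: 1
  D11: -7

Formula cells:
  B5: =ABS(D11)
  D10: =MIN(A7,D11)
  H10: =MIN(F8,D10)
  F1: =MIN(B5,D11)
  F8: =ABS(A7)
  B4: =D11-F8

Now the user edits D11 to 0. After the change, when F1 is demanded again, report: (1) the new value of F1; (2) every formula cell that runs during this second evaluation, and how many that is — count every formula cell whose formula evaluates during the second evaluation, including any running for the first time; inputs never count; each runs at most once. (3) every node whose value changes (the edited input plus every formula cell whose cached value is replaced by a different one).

New value of F1: 0.
Formula cells that run: B5, F1 — 2 in total.
Values that change: B5, D11, F1.

First evaluation (everything demanded from the output):
  B5 = ABS(-7) = 7
  F1 = MIN(7, -7) = -7

Propagation after the edit:
  B5: runs — D11 -7->0; result 0.
  F1: runs — B5 7->0; D11 -7->0; result 0.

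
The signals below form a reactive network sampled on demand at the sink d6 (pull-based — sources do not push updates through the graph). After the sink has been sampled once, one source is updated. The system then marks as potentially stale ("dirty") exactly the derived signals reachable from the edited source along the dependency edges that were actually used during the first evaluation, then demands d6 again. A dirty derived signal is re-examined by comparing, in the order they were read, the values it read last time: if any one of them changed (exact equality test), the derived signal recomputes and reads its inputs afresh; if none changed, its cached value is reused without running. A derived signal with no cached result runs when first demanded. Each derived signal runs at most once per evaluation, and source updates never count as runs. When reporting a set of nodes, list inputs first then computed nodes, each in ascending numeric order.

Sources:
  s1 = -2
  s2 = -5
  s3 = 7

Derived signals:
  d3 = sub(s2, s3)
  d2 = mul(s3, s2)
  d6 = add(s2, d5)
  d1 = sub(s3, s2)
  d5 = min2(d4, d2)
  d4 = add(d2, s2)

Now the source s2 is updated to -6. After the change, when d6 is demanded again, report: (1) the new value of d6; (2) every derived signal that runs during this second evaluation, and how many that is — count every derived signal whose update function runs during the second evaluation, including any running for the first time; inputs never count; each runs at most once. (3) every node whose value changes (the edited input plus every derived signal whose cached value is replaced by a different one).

d6 now evaluates to -54.
Run set: d2, d4, d5, d6 (4 run).
Changed values: s2, d2, d4, d5, d6.

Initial pass — values computed on the first demand:
  d2 = mul(7, -5) = -35
  d4 = add(-35, -5) = -40
  d5 = min2(-40, -35) = -40
  d6 = add(-5, -40) = -45

Second demand — change propagation:
  d2: re-runs because s2 -5->-6; new result -42.
  d4: re-runs because d2 -35->-42; s2 -5->-6; new result -48.
  d5: re-runs because d4 -40->-48; d2 -35->-42; new result -48.
  d6: re-runs because s2 -5->-6; d5 -40->-48; new result -54.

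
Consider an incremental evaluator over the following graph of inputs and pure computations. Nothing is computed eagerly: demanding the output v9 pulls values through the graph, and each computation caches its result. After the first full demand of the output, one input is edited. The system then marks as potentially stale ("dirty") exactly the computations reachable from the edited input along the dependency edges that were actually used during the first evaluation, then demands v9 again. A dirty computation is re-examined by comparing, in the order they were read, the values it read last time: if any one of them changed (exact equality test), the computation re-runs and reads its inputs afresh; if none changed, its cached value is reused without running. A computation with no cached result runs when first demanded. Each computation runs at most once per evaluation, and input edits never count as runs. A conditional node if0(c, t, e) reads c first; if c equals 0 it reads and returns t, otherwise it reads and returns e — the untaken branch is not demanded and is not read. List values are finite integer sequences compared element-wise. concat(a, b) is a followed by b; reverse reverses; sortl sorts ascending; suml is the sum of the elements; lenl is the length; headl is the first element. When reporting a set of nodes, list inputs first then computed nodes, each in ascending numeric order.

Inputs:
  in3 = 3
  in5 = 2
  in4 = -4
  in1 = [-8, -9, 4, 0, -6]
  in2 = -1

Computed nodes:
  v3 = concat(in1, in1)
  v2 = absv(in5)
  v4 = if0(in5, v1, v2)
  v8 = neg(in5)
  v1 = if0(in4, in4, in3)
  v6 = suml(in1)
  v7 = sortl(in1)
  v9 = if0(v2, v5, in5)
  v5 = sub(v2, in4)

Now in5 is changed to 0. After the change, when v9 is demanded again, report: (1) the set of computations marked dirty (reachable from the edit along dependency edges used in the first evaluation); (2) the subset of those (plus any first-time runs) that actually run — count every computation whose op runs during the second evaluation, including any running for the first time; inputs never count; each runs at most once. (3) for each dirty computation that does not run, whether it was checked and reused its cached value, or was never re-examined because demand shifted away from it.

Dirty set: v2, v9.
Run set: v2, v5, v9 (3 run).
All dirty computations ended up running.
The important point: the flipped condition pulls in fresh nodes; v5 runs for the first time.

Initial pass — values computed on the first demand:
  v2 = absv(2) = 2
  v9 = if0(v2=2 -> else branch in5) = 2

Second demand — change propagation:
  v2: re-runs because in5 2->0; new result 0.
  v5: newly demanded (no cache) — executes and yields 4.
  v9: re-runs because v2 2->0; in5 2->0; new result 4.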